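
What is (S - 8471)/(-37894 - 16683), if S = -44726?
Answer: 53197/54577 ≈ 0.97471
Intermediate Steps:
(S - 8471)/(-37894 - 16683) = (-44726 - 8471)/(-37894 - 16683) = -53197/(-54577) = -53197*(-1/54577) = 53197/54577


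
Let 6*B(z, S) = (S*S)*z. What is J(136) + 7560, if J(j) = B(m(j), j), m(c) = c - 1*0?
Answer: 1280408/3 ≈ 4.2680e+5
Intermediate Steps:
m(c) = c (m(c) = c + 0 = c)
B(z, S) = z*S²/6 (B(z, S) = ((S*S)*z)/6 = (S²*z)/6 = (z*S²)/6 = z*S²/6)
J(j) = j³/6 (J(j) = j*j²/6 = j³/6)
J(136) + 7560 = (⅙)*136³ + 7560 = (⅙)*2515456 + 7560 = 1257728/3 + 7560 = 1280408/3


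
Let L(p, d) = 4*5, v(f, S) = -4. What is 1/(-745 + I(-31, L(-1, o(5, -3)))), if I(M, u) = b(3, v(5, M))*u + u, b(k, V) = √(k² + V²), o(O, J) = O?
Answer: -1/625 ≈ -0.0016000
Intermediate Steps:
L(p, d) = 20
b(k, V) = √(V² + k²)
I(M, u) = 6*u (I(M, u) = √((-4)² + 3²)*u + u = √(16 + 9)*u + u = √25*u + u = 5*u + u = 6*u)
1/(-745 + I(-31, L(-1, o(5, -3)))) = 1/(-745 + 6*20) = 1/(-745 + 120) = 1/(-625) = -1/625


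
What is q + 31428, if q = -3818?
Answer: 27610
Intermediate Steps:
q + 31428 = -3818 + 31428 = 27610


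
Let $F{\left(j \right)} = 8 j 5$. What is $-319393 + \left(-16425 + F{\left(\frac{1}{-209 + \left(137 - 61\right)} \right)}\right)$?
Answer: $- \frac{44663834}{133} \approx -3.3582 \cdot 10^{5}$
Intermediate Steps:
$F{\left(j \right)} = 40 j$
$-319393 + \left(-16425 + F{\left(\frac{1}{-209 + \left(137 - 61\right)} \right)}\right) = -319393 - \left(16425 - \frac{40}{-209 + \left(137 - 61\right)}\right) = -319393 - \left(16425 - \frac{40}{-209 + 76}\right) = -319393 - \left(16425 - \frac{40}{-133}\right) = -319393 + \left(-16425 + 40 \left(- \frac{1}{133}\right)\right) = -319393 - \frac{2184565}{133} = - \frac{44663834}{133}$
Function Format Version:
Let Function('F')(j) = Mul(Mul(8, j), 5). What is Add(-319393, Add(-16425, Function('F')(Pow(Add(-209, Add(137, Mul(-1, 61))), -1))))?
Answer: Rational(-44663834, 133) ≈ -3.3582e+5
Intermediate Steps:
Function('F')(j) = Mul(40, j)
Add(-319393, Add(-16425, Function('F')(Pow(Add(-209, Add(137, Mul(-1, 61))), -1)))) = Add(-319393, Add(-16425, Mul(40, Pow(Add(-209, Add(137, Mul(-1, 61))), -1)))) = Add(-319393, Add(-16425, Mul(40, Pow(Add(-209, Add(137, -61)), -1)))) = Add(-319393, Add(-16425, Mul(40, Pow(Add(-209, 76), -1)))) = Add(-319393, Add(-16425, Mul(40, Pow(-133, -1)))) = Add(-319393, Add(-16425, Mul(40, Rational(-1, 133)))) = Add(-319393, Add(-16425, Rational(-40, 133))) = Add(-319393, Rational(-2184565, 133)) = Rational(-44663834, 133)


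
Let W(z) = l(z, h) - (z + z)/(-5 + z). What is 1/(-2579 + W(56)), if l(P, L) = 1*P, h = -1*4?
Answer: -51/128785 ≈ -0.00039601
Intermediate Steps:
h = -4
l(P, L) = P
W(z) = z - 2*z/(-5 + z) (W(z) = z - (z + z)/(-5 + z) = z - 2*z/(-5 + z))
1/(-2579 + W(56)) = 1/(-2579 + 56*(-7 + 56)/(-5 + 56)) = 1/(-2579 + 56*49/51) = 1/(-2579 + 56*(1/51)*49) = 1/(-2579 + 2744/51) = 1/(-128785/51) = -51/128785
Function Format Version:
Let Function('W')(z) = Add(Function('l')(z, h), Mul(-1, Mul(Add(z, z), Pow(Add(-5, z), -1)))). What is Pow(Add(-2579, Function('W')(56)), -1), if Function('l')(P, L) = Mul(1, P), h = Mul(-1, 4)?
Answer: Rational(-51, 128785) ≈ -0.00039601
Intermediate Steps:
h = -4
Function('l')(P, L) = P
Function('W')(z) = Add(z, Mul(-2, z, Pow(Add(-5, z), -1))) (Function('W')(z) = Add(z, Mul(-1, Mul(Add(z, z), Pow(Add(-5, z), -1)))) = Add(z, Mul(-1, Mul(Mul(2, z), Pow(Add(-5, z), -1)))) = Add(z, Mul(-1, Mul(2, z, Pow(Add(-5, z), -1)))) = Add(z, Mul(-2, z, Pow(Add(-5, z), -1))))
Pow(Add(-2579, Function('W')(56)), -1) = Pow(Add(-2579, Mul(56, Pow(Add(-5, 56), -1), Add(-7, 56))), -1) = Pow(Add(-2579, Mul(56, Pow(51, -1), 49)), -1) = Pow(Add(-2579, Mul(56, Rational(1, 51), 49)), -1) = Pow(Add(-2579, Rational(2744, 51)), -1) = Pow(Rational(-128785, 51), -1) = Rational(-51, 128785)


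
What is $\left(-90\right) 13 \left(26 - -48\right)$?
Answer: $-86580$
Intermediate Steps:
$\left(-90\right) 13 \left(26 - -48\right) = - 1170 \left(26 + 48\right) = \left(-1170\right) 74 = -86580$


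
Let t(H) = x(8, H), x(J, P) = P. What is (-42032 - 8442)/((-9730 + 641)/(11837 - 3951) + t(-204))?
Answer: 398037964/1617833 ≈ 246.03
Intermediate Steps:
t(H) = H
(-42032 - 8442)/((-9730 + 641)/(11837 - 3951) + t(-204)) = (-42032 - 8442)/((-9730 + 641)/(11837 - 3951) - 204) = -50474/(-9089/7886 - 204) = -50474/(-1617833/7886) = -50474*(-7886/1617833) = 398037964/1617833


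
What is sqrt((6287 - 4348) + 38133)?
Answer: 2*sqrt(10018) ≈ 200.18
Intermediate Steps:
sqrt((6287 - 4348) + 38133) = sqrt(1939 + 38133) = sqrt(40072) = 2*sqrt(10018)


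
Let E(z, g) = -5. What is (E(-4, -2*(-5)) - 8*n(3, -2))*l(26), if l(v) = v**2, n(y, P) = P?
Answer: 7436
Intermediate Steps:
(E(-4, -2*(-5)) - 8*n(3, -2))*l(26) = (-5 - 8*(-2))*26**2 = (-5 + 16)*676 = 11*676 = 7436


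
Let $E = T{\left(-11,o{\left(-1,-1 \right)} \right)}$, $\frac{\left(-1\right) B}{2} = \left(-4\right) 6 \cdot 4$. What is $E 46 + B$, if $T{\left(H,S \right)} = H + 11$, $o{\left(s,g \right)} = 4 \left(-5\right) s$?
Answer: $192$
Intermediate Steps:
$B = 192$ ($B = - 2 \left(-4\right) 6 \cdot 4 = - 2 \left(\left(-24\right) 4\right) = \left(-2\right) \left(-96\right) = 192$)
$o{\left(s,g \right)} = - 20 s$
$T{\left(H,S \right)} = 11 + H$
$E = 0$ ($E = 11 - 11 = 0$)
$E 46 + B = 0 \cdot 46 + 192 = 0 + 192 = 192$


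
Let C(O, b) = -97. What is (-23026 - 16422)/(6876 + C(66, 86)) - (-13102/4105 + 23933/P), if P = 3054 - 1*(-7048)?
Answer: -1404616227099/281116385090 ≈ -4.9966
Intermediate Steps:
P = 10102 (P = 3054 + 7048 = 10102)
(-23026 - 16422)/(6876 + C(66, 86)) - (-13102/4105 + 23933/P) = (-23026 - 16422)/(6876 - 97) - (-13102/4105 + 23933/10102) = -39448/6779 - (-13102*1/4105 + 23933*(1/10102)) = -39448*1/6779 - (-13102/4105 + 23933/10102) = -39448/6779 - 1*(-34111439/41468710) = -39448/6779 + 34111439/41468710 = -1404616227099/281116385090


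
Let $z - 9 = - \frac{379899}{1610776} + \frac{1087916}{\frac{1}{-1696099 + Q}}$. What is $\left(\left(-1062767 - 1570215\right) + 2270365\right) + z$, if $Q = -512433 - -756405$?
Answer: $- \frac{2544691940530293339}{1610776} \approx -1.5798 \cdot 10^{12}$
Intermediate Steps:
$Q = 243972$ ($Q = -512433 + 756405 = 243972$)
$z = - \frac{2544691356435532547}{1610776}$ ($z = 9 + \left(- \frac{379899}{1610776} + \frac{1087916}{\frac{1}{-1696099 + 243972}}\right) = 9 + \left(\left(-379899\right) \frac{1}{1610776} + \frac{1087916}{\frac{1}{-1452127}}\right) = 9 + \left(- \frac{379899}{1610776} + \frac{1087916}{- \frac{1}{1452127}}\right) = 9 + \left(- \frac{379899}{1610776} + 1087916 \left(-1452127\right)\right) = 9 - \frac{2544691356450029531}{1610776} = - \frac{2544691356435532547}{1610776} \approx -1.5798 \cdot 10^{12}$)
$\left(\left(-1062767 - 1570215\right) + 2270365\right) + z = \left(\left(-1062767 - 1570215\right) + 2270365\right) - \frac{2544691356435532547}{1610776} = \left(-2632982 + 2270365\right) - \frac{2544691356435532547}{1610776} = -362617 - \frac{2544691356435532547}{1610776} = - \frac{2544691940530293339}{1610776}$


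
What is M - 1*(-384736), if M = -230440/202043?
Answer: 77732985208/202043 ≈ 3.8474e+5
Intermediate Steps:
M = -230440/202043 (M = -230440*1/202043 = -230440/202043 ≈ -1.1405)
M - 1*(-384736) = -230440/202043 - 1*(-384736) = -230440/202043 + 384736 = 77732985208/202043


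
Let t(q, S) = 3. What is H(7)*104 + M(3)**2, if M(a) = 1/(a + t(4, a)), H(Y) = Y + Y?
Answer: 52417/36 ≈ 1456.0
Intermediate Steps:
H(Y) = 2*Y
M(a) = 1/(3 + a) (M(a) = 1/(a + 3) = 1/(3 + a))
H(7)*104 + M(3)**2 = (2*7)*104 + (1/(3 + 3))**2 = 14*104 + (1/6)**2 = 1456 + (1/6)**2 = 1456 + 1/36 = 52417/36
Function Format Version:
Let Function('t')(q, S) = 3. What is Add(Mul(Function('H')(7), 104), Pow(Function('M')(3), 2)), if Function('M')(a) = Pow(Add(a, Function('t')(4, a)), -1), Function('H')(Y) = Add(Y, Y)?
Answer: Rational(52417, 36) ≈ 1456.0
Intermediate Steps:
Function('H')(Y) = Mul(2, Y)
Function('M')(a) = Pow(Add(3, a), -1) (Function('M')(a) = Pow(Add(a, 3), -1) = Pow(Add(3, a), -1))
Add(Mul(Function('H')(7), 104), Pow(Function('M')(3), 2)) = Add(Mul(Mul(2, 7), 104), Pow(Pow(Add(3, 3), -1), 2)) = Add(Mul(14, 104), Pow(Pow(6, -1), 2)) = Add(1456, Pow(Rational(1, 6), 2)) = Add(1456, Rational(1, 36)) = Rational(52417, 36)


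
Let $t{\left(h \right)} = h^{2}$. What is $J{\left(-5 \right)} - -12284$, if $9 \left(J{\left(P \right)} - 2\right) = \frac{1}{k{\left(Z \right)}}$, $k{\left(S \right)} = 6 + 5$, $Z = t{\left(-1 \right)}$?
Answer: $\frac{1216315}{99} \approx 12286.0$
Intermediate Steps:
$Z = 1$ ($Z = \left(-1\right)^{2} = 1$)
$k{\left(S \right)} = 11$
$J{\left(P \right)} = \frac{199}{99}$ ($J{\left(P \right)} = 2 + \frac{1}{9 \cdot 11} = 2 + \frac{1}{9} \cdot \frac{1}{11} = 2 + \frac{1}{99} = \frac{199}{99}$)
$J{\left(-5 \right)} - -12284 = \frac{199}{99} - -12284 = \frac{199}{99} + 12284 = \frac{1216315}{99}$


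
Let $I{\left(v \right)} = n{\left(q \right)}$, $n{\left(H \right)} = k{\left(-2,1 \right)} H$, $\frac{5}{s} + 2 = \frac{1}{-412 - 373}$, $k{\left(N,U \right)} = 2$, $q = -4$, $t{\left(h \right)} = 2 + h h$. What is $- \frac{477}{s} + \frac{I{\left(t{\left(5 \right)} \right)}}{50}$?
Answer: $\frac{748739}{3925} \approx 190.76$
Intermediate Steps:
$t{\left(h \right)} = 2 + h^{2}$
$s = - \frac{3925}{1571}$ ($s = \frac{5}{-2 + \frac{1}{-412 - 373}} = \frac{5}{-2 + \frac{1}{-785}} = \frac{5}{-2 - \frac{1}{785}} = \frac{5}{- \frac{1571}{785}} = 5 \left(- \frac{785}{1571}\right) = - \frac{3925}{1571} \approx -2.4984$)
$n{\left(H \right)} = 2 H$
$I{\left(v \right)} = -8$ ($I{\left(v \right)} = 2 \left(-4\right) = -8$)
$- \frac{477}{s} + \frac{I{\left(t{\left(5 \right)} \right)}}{50} = - \frac{477}{- \frac{3925}{1571}} - \frac{8}{50} = \left(-477\right) \left(- \frac{1571}{3925}\right) - \frac{4}{25} = \frac{749367}{3925} - \frac{4}{25} = \frac{748739}{3925}$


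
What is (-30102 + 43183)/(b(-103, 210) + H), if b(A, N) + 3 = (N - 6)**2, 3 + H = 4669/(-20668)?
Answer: 270358108/859990811 ≈ 0.31437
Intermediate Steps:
H = -66673/20668 (H = -3 + 4669/(-20668) = -3 + 4669*(-1/20668) = -3 - 4669/20668 = -66673/20668 ≈ -3.2259)
b(A, N) = -3 + (-6 + N)**2 (b(A, N) = -3 + (N - 6)**2 = -3 + (-6 + N)**2)
(-30102 + 43183)/(b(-103, 210) + H) = (-30102 + 43183)/((-3 + (-6 + 210)**2) - 66673/20668) = 13081/((-3 + 204**2) - 66673/20668) = 13081/((-3 + 41616) - 66673/20668) = 13081/(41613 - 66673/20668) = 13081/(859990811/20668) = 13081*(20668/859990811) = 270358108/859990811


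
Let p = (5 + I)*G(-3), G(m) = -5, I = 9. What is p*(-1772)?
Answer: 124040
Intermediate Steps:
p = -70 (p = (5 + 9)*(-5) = 14*(-5) = -70)
p*(-1772) = -70*(-1772) = 124040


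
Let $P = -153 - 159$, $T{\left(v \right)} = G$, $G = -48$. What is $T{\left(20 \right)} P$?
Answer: $14976$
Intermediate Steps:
$T{\left(v \right)} = -48$
$P = -312$
$T{\left(20 \right)} P = \left(-48\right) \left(-312\right) = 14976$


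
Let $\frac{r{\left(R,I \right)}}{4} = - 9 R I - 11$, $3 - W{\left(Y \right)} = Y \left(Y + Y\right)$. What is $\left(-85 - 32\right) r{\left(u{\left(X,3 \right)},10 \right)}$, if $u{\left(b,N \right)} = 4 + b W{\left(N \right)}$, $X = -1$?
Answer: $805428$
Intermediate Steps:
$W{\left(Y \right)} = 3 - 2 Y^{2}$ ($W{\left(Y \right)} = 3 - Y \left(Y + Y\right) = 3 - Y 2 Y = 3 - 2 Y^{2}$)
$u{\left(b,N \right)} = 4 + b \left(3 - 2 N^{2}\right)$
$r{\left(R,I \right)} = -44 - 36 I R$ ($r{\left(R,I \right)} = 4 \left(- 9 R I - 11\right) = 4 \left(- 9 I R - 11\right) = 4 \left(-11 - 9 I R\right) = -44 - 36 I R$)
$\left(-85 - 32\right) r{\left(u{\left(X,3 \right)},10 \right)} = \left(-85 - 32\right) \left(-44 - 360 \left(4 - - (-3 + 2 \cdot 3^{2})\right)\right) = - 117 \left(-44 - 360 \left(4 - - (-3 + 2 \cdot 9)\right)\right) = - 117 \left(-44 - 360 \left(4 - - (-3 + 18)\right)\right) = - 117 \left(-44 - 360 \left(4 - \left(-1\right) 15\right)\right) = - 117 \left(-44 - 360 \left(4 + 15\right)\right) = - 117 \left(-44 - 360 \cdot 19\right) = - 117 \left(-44 - 6840\right) = \left(-117\right) \left(-6884\right) = 805428$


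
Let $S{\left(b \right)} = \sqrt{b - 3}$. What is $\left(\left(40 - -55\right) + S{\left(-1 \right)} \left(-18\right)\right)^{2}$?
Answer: $7729 - 6840 i \approx 7729.0 - 6840.0 i$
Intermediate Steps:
$S{\left(b \right)} = \sqrt{-3 + b}$
$\left(\left(40 - -55\right) + S{\left(-1 \right)} \left(-18\right)\right)^{2} = \left(\left(40 - -55\right) + \sqrt{-3 - 1} \left(-18\right)\right)^{2} = \left(\left(40 + 55\right) + \sqrt{-4} \left(-18\right)\right)^{2} = \left(95 + 2 i \left(-18\right)\right)^{2} = \left(95 - 36 i\right)^{2}$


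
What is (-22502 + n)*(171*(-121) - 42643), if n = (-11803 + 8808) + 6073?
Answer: 1230199616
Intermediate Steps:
n = 3078 (n = -2995 + 6073 = 3078)
(-22502 + n)*(171*(-121) - 42643) = (-22502 + 3078)*(171*(-121) - 42643) = -19424*(-20691 - 42643) = -19424*(-63334) = 1230199616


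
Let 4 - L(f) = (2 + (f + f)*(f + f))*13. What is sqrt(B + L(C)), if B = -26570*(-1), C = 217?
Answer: 696*I*sqrt(5) ≈ 1556.3*I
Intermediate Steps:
B = 26570
L(f) = -22 - 52*f**2 (L(f) = 4 - (2 + (f + f)*(f + f))*13 = 4 - (2 + (2*f)*(2*f))*13 = 4 - (2 + 4*f**2)*13 = 4 - (26 + 52*f**2) = 4 + (-26 - 52*f**2) = -22 - 52*f**2)
sqrt(B + L(C)) = sqrt(26570 + (-22 - 52*217**2)) = sqrt(26570 + (-22 - 52*47089)) = sqrt(26570 + (-22 - 2448628)) = sqrt(26570 - 2448650) = sqrt(-2422080) = 696*I*sqrt(5)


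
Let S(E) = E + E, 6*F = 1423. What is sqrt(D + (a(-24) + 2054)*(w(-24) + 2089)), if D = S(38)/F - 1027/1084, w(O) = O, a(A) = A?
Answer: sqrt(2493586294118784139)/771266 ≈ 2047.4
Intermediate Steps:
F = 1423/6 (F = (1/6)*1423 = 1423/6 ≈ 237.17)
S(E) = 2*E
D = -967117/1542532 (D = (2*38)/(1423/6) - 1027/1084 = 76*(6/1423) - 1027*1/1084 = 456/1423 - 1027/1084 = -967117/1542532 ≈ -0.62697)
sqrt(D + (a(-24) + 2054)*(w(-24) + 2089)) = sqrt(-967117/1542532 + (-24 + 2054)*(-24 + 2089)) = sqrt(-967117/1542532 + 2030*2065) = sqrt(-967117/1542532 + 4191950) = sqrt(6466216050283/1542532) = sqrt(2493586294118784139)/771266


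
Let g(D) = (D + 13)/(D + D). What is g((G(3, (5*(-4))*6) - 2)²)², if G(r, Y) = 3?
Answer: 49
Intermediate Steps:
g(D) = (13 + D)/(2*D) (g(D) = (13 + D)/((2*D)) = (13 + D)*(1/(2*D)) = (13 + D)/(2*D))
g((G(3, (5*(-4))*6) - 2)²)² = ((13 + (3 - 2)²)/(2*((3 - 2)²)))² = ((13 + 1²)/(2*(1²)))² = ((½)*(13 + 1)/1)² = ((½)*1*14)² = 7² = 49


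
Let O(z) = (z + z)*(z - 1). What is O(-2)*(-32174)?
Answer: -386088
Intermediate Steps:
O(z) = 2*z*(-1 + z) (O(z) = (2*z)*(-1 + z) = 2*z*(-1 + z))
O(-2)*(-32174) = (2*(-2)*(-1 - 2))*(-32174) = (2*(-2)*(-3))*(-32174) = 12*(-32174) = -386088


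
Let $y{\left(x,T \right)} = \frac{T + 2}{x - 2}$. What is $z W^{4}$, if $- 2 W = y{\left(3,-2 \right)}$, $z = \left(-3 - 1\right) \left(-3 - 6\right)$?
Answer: $0$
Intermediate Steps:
$y{\left(x,T \right)} = \frac{2 + T}{-2 + x}$
$z = 36$ ($z = \left(-4\right) \left(-9\right) = 36$)
$W = 0$ ($W = - \frac{\frac{1}{-2 + 3} \left(2 - 2\right)}{2} = - \frac{1^{-1} \cdot 0}{2} = - \frac{1 \cdot 0}{2} = \left(- \frac{1}{2}\right) 0 = 0$)
$z W^{4} = 36 \cdot 0^{4} = 36 \cdot 0 = 0$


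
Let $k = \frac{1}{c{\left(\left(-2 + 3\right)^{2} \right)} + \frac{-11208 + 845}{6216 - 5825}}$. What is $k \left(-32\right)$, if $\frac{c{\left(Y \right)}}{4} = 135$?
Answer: $- \frac{12512}{200777} \approx -0.062318$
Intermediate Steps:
$c{\left(Y \right)} = 540$ ($c{\left(Y \right)} = 4 \cdot 135 = 540$)
$k = \frac{391}{200777}$ ($k = \frac{1}{540 + \frac{-11208 + 845}{6216 - 5825}} = \frac{1}{540 - \frac{10363}{391}} = \frac{1}{\frac{200777}{391}} = \frac{391}{200777} \approx 0.0019474$)
$k \left(-32\right) = \frac{391}{200777} \left(-32\right) = - \frac{12512}{200777}$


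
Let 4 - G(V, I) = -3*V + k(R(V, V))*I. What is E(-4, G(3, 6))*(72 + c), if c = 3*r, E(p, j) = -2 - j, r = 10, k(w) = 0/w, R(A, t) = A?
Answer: -1530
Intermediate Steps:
k(w) = 0
G(V, I) = 4 + 3*V (G(V, I) = 4 - (-3*V + 0*I) = 4 - (-3*V + 0) = 4 - (-3)*V = 4 + 3*V)
c = 30 (c = 3*10 = 30)
E(-4, G(3, 6))*(72 + c) = (-2 - (4 + 3*3))*(72 + 30) = (-2 - (4 + 9))*102 = (-2 - 1*13)*102 = (-2 - 13)*102 = -15*102 = -1530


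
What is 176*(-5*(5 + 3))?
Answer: -7040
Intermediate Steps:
176*(-5*(5 + 3)) = 176*(-5*8) = 176*(-40) = -7040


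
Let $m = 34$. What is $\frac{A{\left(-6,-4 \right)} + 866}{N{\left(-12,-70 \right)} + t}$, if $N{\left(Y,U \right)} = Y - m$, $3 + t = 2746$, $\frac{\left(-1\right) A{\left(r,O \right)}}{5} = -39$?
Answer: $\frac{1061}{2697} \approx 0.3934$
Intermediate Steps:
$A{\left(r,O \right)} = 195$ ($A{\left(r,O \right)} = \left(-5\right) \left(-39\right) = 195$)
$t = 2743$ ($t = -3 + 2746 = 2743$)
$N{\left(Y,U \right)} = -34 + Y$ ($N{\left(Y,U \right)} = Y - 34 = -34 + Y$)
$\frac{A{\left(-6,-4 \right)} + 866}{N{\left(-12,-70 \right)} + t} = \frac{195 + 866}{\left(-34 - 12\right) + 2743} = \frac{1061}{-46 + 2743} = \frac{1061}{2697}$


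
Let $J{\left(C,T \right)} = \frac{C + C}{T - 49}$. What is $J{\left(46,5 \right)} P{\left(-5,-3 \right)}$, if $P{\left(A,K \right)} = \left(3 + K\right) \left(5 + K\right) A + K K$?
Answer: $- \frac{207}{11} \approx -18.818$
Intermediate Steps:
$J{\left(C,T \right)} = \frac{2 C}{-49 + T}$
$P{\left(A,K \right)} = K^{2} + A \left(3 + K\right) \left(5 + K\right)$ ($P{\left(A,K \right)} = A \left(3 + K\right) \left(5 + K\right) + K^{2} = K^{2} + A \left(3 + K\right) \left(5 + K\right)$)
$J{\left(46,5 \right)} P{\left(-5,-3 \right)} = 2 \cdot 46 \frac{1}{-49 + 5} \left(\left(-3\right)^{2} + 15 \left(-5\right) - 5 \left(-3\right)^{2} + 8 \left(-5\right) \left(-3\right)\right) = 2 \cdot 46 \frac{1}{-44} \left(9 - 75 - 45 + 120\right) = 2 \cdot 46 \left(- \frac{1}{44}\right) \left(9 - 75 - 45 + 120\right) = \left(- \frac{23}{11}\right) 9 = - \frac{207}{11}$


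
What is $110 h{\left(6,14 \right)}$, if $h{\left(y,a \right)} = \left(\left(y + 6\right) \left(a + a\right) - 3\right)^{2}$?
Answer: $12197790$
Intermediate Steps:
$h{\left(y,a \right)} = \left(-3 + 2 a \left(6 + y\right)\right)^{2}$ ($h{\left(y,a \right)} = \left(\left(6 + y\right) 2 a - 3\right)^{2} = \left(2 a \left(6 + y\right) - 3\right)^{2} = \left(-3 + 2 a \left(6 + y\right)\right)^{2}$)
$110 h{\left(6,14 \right)} = 110 \left(-3 + 12 \cdot 14 + 2 \cdot 14 \cdot 6\right)^{2} = 110 \left(-3 + 168 + 168\right)^{2} = 110 \cdot 333^{2} = 110 \cdot 110889 = 12197790$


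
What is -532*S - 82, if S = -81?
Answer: 43010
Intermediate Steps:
-532*S - 82 = -532*(-81) - 82 = 43092 - 82 = 43010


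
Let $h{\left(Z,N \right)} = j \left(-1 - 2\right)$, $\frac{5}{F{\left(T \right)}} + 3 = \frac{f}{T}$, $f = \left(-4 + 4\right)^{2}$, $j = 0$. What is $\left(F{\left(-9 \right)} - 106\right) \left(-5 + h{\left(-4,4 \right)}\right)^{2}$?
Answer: $- \frac{8075}{3} \approx -2691.7$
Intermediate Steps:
$f = 0$ ($f = 0^{2} = 0$)
$F{\left(T \right)} = - \frac{5}{3}$ ($F{\left(T \right)} = \frac{5}{-3 + \frac{0}{T}} = \frac{5}{-3 + 0} = \frac{5}{-3} = 5 \left(- \frac{1}{3}\right) = - \frac{5}{3}$)
$h{\left(Z,N \right)} = 0$ ($h{\left(Z,N \right)} = 0 \left(-1 - 2\right) = 0 \left(-3\right) = 0$)
$\left(F{\left(-9 \right)} - 106\right) \left(-5 + h{\left(-4,4 \right)}\right)^{2} = \left(- \frac{5}{3} - 106\right) \left(-5 + 0\right)^{2} = - \frac{323 \left(-5\right)^{2}}{3} = \left(- \frac{323}{3}\right) 25 = - \frac{8075}{3}$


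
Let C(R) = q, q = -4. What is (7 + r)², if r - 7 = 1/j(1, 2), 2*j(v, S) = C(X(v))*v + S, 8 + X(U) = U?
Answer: 169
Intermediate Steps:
X(U) = -8 + U
C(R) = -4
j(v, S) = S/2 - 2*v (j(v, S) = (-4*v + S)/2 = (S - 4*v)/2 = S/2 - 2*v)
r = 6 (r = 7 + 1/((½)*2 - 2*1) = 7 + 1/(1 - 2) = 7 + 1/(-1) = 7 - 1 = 6)
(7 + r)² = (7 + 6)² = 13² = 169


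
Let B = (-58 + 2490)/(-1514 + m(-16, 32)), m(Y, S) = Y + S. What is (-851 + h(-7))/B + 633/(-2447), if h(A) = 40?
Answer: 1485633505/2975552 ≈ 499.28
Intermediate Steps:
m(Y, S) = S + Y
B = -1216/749 (B = (-58 + 2490)/(-1514 + (32 - 16)) = 2432/(-1514 + 16) = 2432/(-1498) = 2432*(-1/1498) = -1216/749 ≈ -1.6235)
(-851 + h(-7))/B + 633/(-2447) = (-851 + 40)/(-1216/749) + 633/(-2447) = -811*(-749/1216) + 633*(-1/2447) = 607439/1216 - 633/2447 = 1485633505/2975552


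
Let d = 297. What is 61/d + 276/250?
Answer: 48611/37125 ≈ 1.3094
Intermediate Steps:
61/d + 276/250 = 61/297 + 276/250 = 61*(1/297) + 276*(1/250) = 61/297 + 138/125 = 48611/37125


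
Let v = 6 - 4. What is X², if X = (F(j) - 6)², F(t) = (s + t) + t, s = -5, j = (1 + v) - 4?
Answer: 28561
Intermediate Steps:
v = 2
j = -1 (j = (1 + 2) - 4 = 3 - 4 = -1)
F(t) = -5 + 2*t (F(t) = (-5 + t) + t = -5 + 2*t)
X = 169 (X = ((-5 + 2*(-1)) - 6)² = ((-5 - 2) - 6)² = (-7 - 6)² = (-13)² = 169)
X² = 169² = 28561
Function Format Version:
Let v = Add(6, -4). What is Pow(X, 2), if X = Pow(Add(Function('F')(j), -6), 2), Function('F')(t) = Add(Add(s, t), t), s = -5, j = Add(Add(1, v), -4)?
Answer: 28561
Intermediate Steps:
v = 2
j = -1 (j = Add(Add(1, 2), -4) = Add(3, -4) = -1)
Function('F')(t) = Add(-5, Mul(2, t)) (Function('F')(t) = Add(Add(-5, t), t) = Add(-5, Mul(2, t)))
X = 169 (X = Pow(Add(Add(-5, Mul(2, -1)), -6), 2) = Pow(Add(Add(-5, -2), -6), 2) = Pow(Add(-7, -6), 2) = Pow(-13, 2) = 169)
Pow(X, 2) = Pow(169, 2) = 28561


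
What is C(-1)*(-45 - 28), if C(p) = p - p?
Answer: 0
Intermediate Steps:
C(p) = 0
C(-1)*(-45 - 28) = 0*(-45 - 28) = 0*(-73) = 0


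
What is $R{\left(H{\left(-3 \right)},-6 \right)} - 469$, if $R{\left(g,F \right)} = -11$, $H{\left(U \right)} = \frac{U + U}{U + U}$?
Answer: $-480$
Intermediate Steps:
$H{\left(U \right)} = 1$ ($H{\left(U \right)} = \frac{2 U}{2 U} = 2 U \frac{1}{2 U} = 1$)
$R{\left(H{\left(-3 \right)},-6 \right)} - 469 = -11 - 469 = -480$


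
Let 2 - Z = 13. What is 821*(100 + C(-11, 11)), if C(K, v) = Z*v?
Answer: -17241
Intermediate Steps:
Z = -11 (Z = 2 - 1*13 = 2 - 13 = -11)
C(K, v) = -11*v
821*(100 + C(-11, 11)) = 821*(100 - 11*11) = 821*(100 - 121) = 821*(-21) = -17241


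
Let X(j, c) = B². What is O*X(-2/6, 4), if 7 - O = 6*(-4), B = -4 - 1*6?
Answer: 3100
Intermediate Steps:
B = -10 (B = -4 - 6 = -10)
X(j, c) = 100 (X(j, c) = (-10)² = 100)
O = 31 (O = 7 - 6*(-4) = 7 - 1*(-24) = 7 + 24 = 31)
O*X(-2/6, 4) = 31*100 = 3100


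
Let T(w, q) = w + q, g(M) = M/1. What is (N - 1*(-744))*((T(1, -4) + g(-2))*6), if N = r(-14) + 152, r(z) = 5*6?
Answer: -27780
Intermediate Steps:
r(z) = 30
g(M) = M (g(M) = M*1 = M)
N = 182 (N = 30 + 152 = 182)
T(w, q) = q + w
(N - 1*(-744))*((T(1, -4) + g(-2))*6) = (182 - 1*(-744))*(((-4 + 1) - 2)*6) = (182 + 744)*((-3 - 2)*6) = 926*(-5*6) = 926*(-30) = -27780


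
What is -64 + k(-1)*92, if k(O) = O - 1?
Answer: -248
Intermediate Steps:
k(O) = -1 + O
-64 + k(-1)*92 = -64 + (-1 - 1)*92 = -64 - 2*92 = -64 - 184 = -248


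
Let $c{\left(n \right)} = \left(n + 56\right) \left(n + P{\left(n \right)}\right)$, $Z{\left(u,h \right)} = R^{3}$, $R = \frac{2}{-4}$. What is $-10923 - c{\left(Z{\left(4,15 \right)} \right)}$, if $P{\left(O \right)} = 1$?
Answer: $- \frac{702201}{64} \approx -10972.0$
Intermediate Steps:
$R = - \frac{1}{2}$ ($R = 2 \left(- \frac{1}{4}\right) = - \frac{1}{2} \approx -0.5$)
$Z{\left(u,h \right)} = - \frac{1}{8}$ ($Z{\left(u,h \right)} = \left(- \frac{1}{2}\right)^{3} = - \frac{1}{8}$)
$c{\left(n \right)} = \left(1 + n\right) \left(56 + n\right)$ ($c{\left(n \right)} = \left(n + 56\right) \left(n + 1\right) = \left(56 + n\right) \left(1 + n\right) = \left(1 + n\right) \left(56 + n\right)$)
$-10923 - c{\left(Z{\left(4,15 \right)} \right)} = -10923 - \left(56 + \left(- \frac{1}{8}\right)^{2} + 57 \left(- \frac{1}{8}\right)\right) = -10923 - \left(56 + \frac{1}{64} - \frac{57}{8}\right) = -10923 - \frac{3129}{64} = - \frac{702201}{64}$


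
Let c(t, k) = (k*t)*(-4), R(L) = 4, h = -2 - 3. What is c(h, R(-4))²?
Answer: 6400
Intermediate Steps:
h = -5
c(t, k) = -4*k*t
c(h, R(-4))² = (-4*4*(-5))² = 80² = 6400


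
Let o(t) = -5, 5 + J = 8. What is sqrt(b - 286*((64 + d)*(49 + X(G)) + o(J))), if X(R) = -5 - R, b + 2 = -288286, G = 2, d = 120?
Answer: I*sqrt(2497066) ≈ 1580.2*I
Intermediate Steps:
J = 3 (J = -5 + 8 = 3)
b = -288288 (b = -2 - 288286 = -288288)
sqrt(b - 286*((64 + d)*(49 + X(G)) + o(J))) = sqrt(-288288 - 286*((64 + 120)*(49 + (-5 - 1*2)) - 5)) = sqrt(-288288 - 286*(184*(49 + (-5 - 2)) - 5)) = sqrt(-288288 - 286*(184*(49 - 7) - 5)) = sqrt(-288288 - 286*(184*42 - 5)) = sqrt(-288288 - 286*(7728 - 5)) = sqrt(-288288 - 286*7723) = sqrt(-288288 - 2208778) = sqrt(-2497066) = I*sqrt(2497066)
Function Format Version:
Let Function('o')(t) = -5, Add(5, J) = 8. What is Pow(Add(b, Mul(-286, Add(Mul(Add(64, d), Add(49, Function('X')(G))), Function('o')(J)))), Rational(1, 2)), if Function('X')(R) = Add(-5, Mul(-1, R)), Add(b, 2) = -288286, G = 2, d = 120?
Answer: Mul(I, Pow(2497066, Rational(1, 2))) ≈ Mul(1580.2, I)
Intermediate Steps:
J = 3 (J = Add(-5, 8) = 3)
b = -288288 (b = Add(-2, -288286) = -288288)
Pow(Add(b, Mul(-286, Add(Mul(Add(64, d), Add(49, Function('X')(G))), Function('o')(J)))), Rational(1, 2)) = Pow(Add(-288288, Mul(-286, Add(Mul(Add(64, 120), Add(49, Add(-5, Mul(-1, 2)))), -5))), Rational(1, 2)) = Pow(Add(-288288, Mul(-286, Add(Mul(184, Add(49, Add(-5, -2))), -5))), Rational(1, 2)) = Pow(Add(-288288, Mul(-286, Add(Mul(184, Add(49, -7)), -5))), Rational(1, 2)) = Pow(Add(-288288, Mul(-286, Add(Mul(184, 42), -5))), Rational(1, 2)) = Pow(Add(-288288, Mul(-286, Add(7728, -5))), Rational(1, 2)) = Pow(Add(-288288, Mul(-286, 7723)), Rational(1, 2)) = Pow(Add(-288288, -2208778), Rational(1, 2)) = Pow(-2497066, Rational(1, 2)) = Mul(I, Pow(2497066, Rational(1, 2)))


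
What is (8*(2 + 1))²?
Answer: 576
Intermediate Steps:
(8*(2 + 1))² = (8*3)² = 24² = 576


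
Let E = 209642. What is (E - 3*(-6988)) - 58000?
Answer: 172606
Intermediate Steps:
(E - 3*(-6988)) - 58000 = (209642 - 3*(-6988)) - 58000 = (209642 + 20964) - 58000 = 230606 - 58000 = 172606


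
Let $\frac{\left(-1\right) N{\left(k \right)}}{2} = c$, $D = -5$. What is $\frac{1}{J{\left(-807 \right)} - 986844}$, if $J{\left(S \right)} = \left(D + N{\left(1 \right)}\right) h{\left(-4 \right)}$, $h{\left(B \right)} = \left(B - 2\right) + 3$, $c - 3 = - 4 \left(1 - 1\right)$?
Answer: $- \frac{1}{986811} \approx -1.0134 \cdot 10^{-6}$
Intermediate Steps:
$c = 3$ ($c = 3 - 4 \left(1 - 1\right) = 3 - 0 = 3 + 0 = 3$)
$h{\left(B \right)} = 1 + B$ ($h{\left(B \right)} = \left(-2 + B\right) + 3 = 1 + B$)
$N{\left(k \right)} = -6$ ($N{\left(k \right)} = \left(-2\right) 3 = -6$)
$J{\left(S \right)} = 33$ ($J{\left(S \right)} = \left(-5 - 6\right) \left(1 - 4\right) = \left(-11\right) \left(-3\right) = 33$)
$\frac{1}{J{\left(-807 \right)} - 986844} = \frac{1}{33 - 986844} = \frac{1}{-986811} = - \frac{1}{986811}$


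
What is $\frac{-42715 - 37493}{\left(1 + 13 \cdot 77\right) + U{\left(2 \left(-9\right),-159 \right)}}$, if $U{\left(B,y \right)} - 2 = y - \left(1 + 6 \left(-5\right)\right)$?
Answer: $- \frac{40104}{437} \approx -91.771$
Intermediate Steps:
$U{\left(B,y \right)} = 31 + y$ ($U{\left(B,y \right)} = 2 - \left(1 - 30 - y\right) = 2 + \left(y - \left(1 - 30\right)\right) = 2 + \left(y - -29\right) = 2 + \left(y + 29\right) = 2 + \left(29 + y\right) = 31 + y$)
$\frac{-42715 - 37493}{\left(1 + 13 \cdot 77\right) + U{\left(2 \left(-9\right),-159 \right)}} = \frac{-42715 - 37493}{\left(1 + 13 \cdot 77\right) + \left(31 - 159\right)} = - \frac{80208}{\left(1 + 1001\right) - 128} = - \frac{80208}{1002 - 128} = - \frac{80208}{874} = \left(-80208\right) \frac{1}{874} = - \frac{40104}{437}$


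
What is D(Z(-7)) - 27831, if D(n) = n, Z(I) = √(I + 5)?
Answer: -27831 + I*√2 ≈ -27831.0 + 1.4142*I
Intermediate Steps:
Z(I) = √(5 + I)
D(Z(-7)) - 27831 = √(5 - 7) - 27831 = √(-2) - 27831 = I*√2 - 27831 = -27831 + I*√2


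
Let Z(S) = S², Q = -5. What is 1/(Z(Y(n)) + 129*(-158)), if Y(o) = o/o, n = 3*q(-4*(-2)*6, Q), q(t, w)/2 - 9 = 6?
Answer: -1/20381 ≈ -4.9065e-5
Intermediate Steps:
q(t, w) = 30 (q(t, w) = 18 + 2*6 = 18 + 12 = 30)
n = 90 (n = 3*30 = 90)
Y(o) = 1
1/(Z(Y(n)) + 129*(-158)) = 1/(1² + 129*(-158)) = 1/(1 - 20382) = 1/(-20381) = -1/20381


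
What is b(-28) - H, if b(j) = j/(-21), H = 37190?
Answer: -111566/3 ≈ -37189.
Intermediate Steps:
b(j) = -j/21 (b(j) = j*(-1/21) = -j/21)
b(-28) - H = -1/21*(-28) - 1*37190 = 4/3 - 37190 = -111566/3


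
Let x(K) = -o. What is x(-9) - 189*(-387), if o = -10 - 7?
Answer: 73160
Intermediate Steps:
o = -17
x(K) = 17 (x(K) = -1*(-17) = 17)
x(-9) - 189*(-387) = 17 - 189*(-387) = 17 + 73143 = 73160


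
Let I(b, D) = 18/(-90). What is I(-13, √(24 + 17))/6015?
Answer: -1/30075 ≈ -3.3250e-5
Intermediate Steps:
I(b, D) = -⅕ (I(b, D) = 18*(-1/90) = -⅕)
I(-13, √(24 + 17))/6015 = -⅕/6015 = -⅕*1/6015 = -1/30075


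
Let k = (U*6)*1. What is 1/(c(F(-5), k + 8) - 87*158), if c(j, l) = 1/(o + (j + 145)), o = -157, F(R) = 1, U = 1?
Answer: -11/151207 ≈ -7.2748e-5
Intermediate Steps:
k = 6 (k = (1*6)*1 = 6*1 = 6)
c(j, l) = 1/(-12 + j) (c(j, l) = 1/(-157 + (j + 145)) = 1/(-157 + (145 + j)) = 1/(-12 + j))
1/(c(F(-5), k + 8) - 87*158) = 1/(1/(-12 + 1) - 87*158) = 1/(1/(-11) - 13746) = 1/(-1/11 - 13746) = 1/(-151207/11) = -11/151207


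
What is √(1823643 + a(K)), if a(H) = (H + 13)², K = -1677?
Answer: √4592539 ≈ 2143.0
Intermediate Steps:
a(H) = (13 + H)²
√(1823643 + a(K)) = √(1823643 + (13 - 1677)²) = √(1823643 + (-1664)²) = √(1823643 + 2768896) = √4592539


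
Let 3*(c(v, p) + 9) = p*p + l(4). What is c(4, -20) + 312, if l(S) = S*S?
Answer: 1325/3 ≈ 441.67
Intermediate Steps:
l(S) = S²
c(v, p) = -11/3 + p²/3 (c(v, p) = -9 + (p*p + 4²)/3 = -9 + (p² + 16)/3 = -9 + (16 + p²)/3 = -9 + (16/3 + p²/3) = -11/3 + p²/3)
c(4, -20) + 312 = (-11/3 + (⅓)*(-20)²) + 312 = (-11/3 + (⅓)*400) + 312 = (-11/3 + 400/3) + 312 = 389/3 + 312 = 1325/3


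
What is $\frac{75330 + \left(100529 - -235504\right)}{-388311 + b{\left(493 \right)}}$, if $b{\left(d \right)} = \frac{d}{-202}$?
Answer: $- \frac{83095326}{78439315} \approx -1.0594$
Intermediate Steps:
$b{\left(d \right)} = - \frac{d}{202}$ ($b{\left(d \right)} = d \left(- \frac{1}{202}\right) = - \frac{d}{202}$)
$\frac{75330 + \left(100529 - -235504\right)}{-388311 + b{\left(493 \right)}} = \frac{75330 + \left(100529 - -235504\right)}{-388311 - \frac{493}{202}} = \frac{75330 + \left(100529 + 235504\right)}{-388311 - \frac{493}{202}} = \frac{75330 + 336033}{- \frac{78439315}{202}} = 411363 \left(- \frac{202}{78439315}\right) = - \frac{83095326}{78439315}$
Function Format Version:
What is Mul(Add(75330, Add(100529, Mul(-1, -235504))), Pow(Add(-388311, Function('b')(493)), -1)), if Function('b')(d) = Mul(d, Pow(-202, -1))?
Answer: Rational(-83095326, 78439315) ≈ -1.0594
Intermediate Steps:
Function('b')(d) = Mul(Rational(-1, 202), d) (Function('b')(d) = Mul(d, Rational(-1, 202)) = Mul(Rational(-1, 202), d))
Mul(Add(75330, Add(100529, Mul(-1, -235504))), Pow(Add(-388311, Function('b')(493)), -1)) = Mul(Add(75330, Add(100529, Mul(-1, -235504))), Pow(Add(-388311, Mul(Rational(-1, 202), 493)), -1)) = Mul(Add(75330, Add(100529, 235504)), Pow(Add(-388311, Rational(-493, 202)), -1)) = Mul(Add(75330, 336033), Pow(Rational(-78439315, 202), -1)) = Mul(411363, Rational(-202, 78439315)) = Rational(-83095326, 78439315)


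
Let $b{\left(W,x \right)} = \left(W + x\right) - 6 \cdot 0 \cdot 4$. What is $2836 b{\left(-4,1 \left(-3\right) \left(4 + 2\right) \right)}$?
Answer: $-62392$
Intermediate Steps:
$b{\left(W,x \right)} = W + x$ ($b{\left(W,x \right)} = \left(W + x\right) - 0 \cdot 4 = \left(W + x\right) - 0 = \left(W + x\right) + 0 = W + x$)
$2836 b{\left(-4,1 \left(-3\right) \left(4 + 2\right) \right)} = 2836 \left(-4 + 1 \left(-3\right) \left(4 + 2\right)\right) = 2836 \left(-4 - 18\right) = 2836 \left(-22\right) = -62392$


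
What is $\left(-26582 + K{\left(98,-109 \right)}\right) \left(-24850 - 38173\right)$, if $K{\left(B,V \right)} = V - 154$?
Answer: $1691852435$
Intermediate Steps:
$K{\left(B,V \right)} = -154 + V$
$\left(-26582 + K{\left(98,-109 \right)}\right) \left(-24850 - 38173\right) = \left(-26582 - 263\right) \left(-24850 - 38173\right) = \left(-26582 - 263\right) \left(-63023\right) = \left(-26845\right) \left(-63023\right) = 1691852435$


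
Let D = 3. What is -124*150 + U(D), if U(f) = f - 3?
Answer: -18600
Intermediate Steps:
U(f) = -3 + f
-124*150 + U(D) = -124*150 + (-3 + 3) = -18600 + 0 = -18600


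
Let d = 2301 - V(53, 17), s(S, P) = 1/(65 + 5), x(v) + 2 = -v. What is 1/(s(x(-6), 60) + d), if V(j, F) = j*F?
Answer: 70/98001 ≈ 0.00071428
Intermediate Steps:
V(j, F) = F*j
x(v) = -2 - v
s(S, P) = 1/70
d = 1400 (d = 2301 - 17*53 = 2301 - 1*901 = 2301 - 901 = 1400)
1/(s(x(-6), 60) + d) = 1/(1/70 + 1400) = 1/(98001/70) = 70/98001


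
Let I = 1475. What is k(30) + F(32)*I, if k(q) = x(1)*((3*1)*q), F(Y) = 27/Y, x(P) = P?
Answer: 42705/32 ≈ 1334.5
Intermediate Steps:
k(q) = 3*q (k(q) = 1*((3*1)*q) = 1*(3*q) = 3*q)
k(30) + F(32)*I = 3*30 + (27/32)*1475 = 90 + (27*(1/32))*1475 = 90 + (27/32)*1475 = 90 + 39825/32 = 42705/32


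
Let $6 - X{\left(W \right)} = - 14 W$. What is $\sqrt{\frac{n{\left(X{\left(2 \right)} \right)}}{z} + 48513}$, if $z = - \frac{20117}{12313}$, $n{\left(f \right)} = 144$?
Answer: $\frac{\sqrt{19597236045033}}{20117} \approx 220.06$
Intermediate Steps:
$X{\left(W \right)} = 6 + 14 W$ ($X{\left(W \right)} = 6 - - 14 W = 6 + 14 W$)
$z = - \frac{20117}{12313}$ ($z = \left(-20117\right) \frac{1}{12313} = - \frac{20117}{12313} \approx -1.6338$)
$\sqrt{\frac{n{\left(X{\left(2 \right)} \right)}}{z} + 48513} = \sqrt{\frac{144}{- \frac{20117}{12313}} + 48513} = \sqrt{144 \left(- \frac{12313}{20117}\right) + 48513} = \sqrt{- \frac{1773072}{20117} + 48513} = \sqrt{\frac{974162949}{20117}} = \frac{\sqrt{19597236045033}}{20117}$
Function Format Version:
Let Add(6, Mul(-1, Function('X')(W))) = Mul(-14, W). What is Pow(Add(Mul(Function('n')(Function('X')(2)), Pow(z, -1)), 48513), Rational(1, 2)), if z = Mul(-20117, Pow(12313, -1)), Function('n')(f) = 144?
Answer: Mul(Rational(1, 20117), Pow(19597236045033, Rational(1, 2))) ≈ 220.06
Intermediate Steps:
Function('X')(W) = Add(6, Mul(14, W)) (Function('X')(W) = Add(6, Mul(-1, Mul(-14, W))) = Add(6, Mul(14, W)))
z = Rational(-20117, 12313) (z = Mul(-20117, Rational(1, 12313)) = Rational(-20117, 12313) ≈ -1.6338)
Pow(Add(Mul(Function('n')(Function('X')(2)), Pow(z, -1)), 48513), Rational(1, 2)) = Pow(Add(Mul(144, Pow(Rational(-20117, 12313), -1)), 48513), Rational(1, 2)) = Pow(Add(Mul(144, Rational(-12313, 20117)), 48513), Rational(1, 2)) = Pow(Add(Rational(-1773072, 20117), 48513), Rational(1, 2)) = Pow(Rational(974162949, 20117), Rational(1, 2)) = Mul(Rational(1, 20117), Pow(19597236045033, Rational(1, 2)))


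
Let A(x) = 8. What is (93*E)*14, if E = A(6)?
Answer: 10416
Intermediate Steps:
E = 8
(93*E)*14 = (93*8)*14 = 744*14 = 10416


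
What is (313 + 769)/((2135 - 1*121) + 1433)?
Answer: 1082/3447 ≈ 0.31390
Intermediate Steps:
(313 + 769)/((2135 - 1*121) + 1433) = 1082/((2135 - 121) + 1433) = 1082/(2014 + 1433) = 1082/3447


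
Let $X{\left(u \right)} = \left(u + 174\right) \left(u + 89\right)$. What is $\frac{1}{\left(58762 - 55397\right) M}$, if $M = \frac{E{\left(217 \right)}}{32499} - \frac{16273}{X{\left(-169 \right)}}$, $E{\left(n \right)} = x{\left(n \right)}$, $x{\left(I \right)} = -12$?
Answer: $\frac{866640}{118639003457} \approx 7.3049 \cdot 10^{-6}$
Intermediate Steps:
$X{\left(u \right)} = \left(89 + u\right) \left(174 + u\right)$ ($X{\left(u \right)} = \left(174 + u\right) \left(89 + u\right) = \left(89 + u\right) \left(174 + u\right)$)
$E{\left(n \right)} = -12$
$M = \frac{176283809}{4333200}$ ($M = - \frac{12}{32499} - \frac{16273}{15486 + \left(-169\right)^{2} + 263 \left(-169\right)} = \left(-12\right) \frac{1}{32499} - \frac{16273}{15486 + 28561 - 44447} = - \frac{4}{10833} - \frac{16273}{-400} = - \frac{4}{10833} - - \frac{16273}{400} = - \frac{4}{10833} + \frac{16273}{400} = \frac{176283809}{4333200} \approx 40.682$)
$\frac{1}{\left(58762 - 55397\right) M} = \frac{1}{\left(58762 - 55397\right) \frac{176283809}{4333200}} = \frac{1}{3365} \cdot \frac{4333200}{176283809} = \frac{866640}{118639003457}$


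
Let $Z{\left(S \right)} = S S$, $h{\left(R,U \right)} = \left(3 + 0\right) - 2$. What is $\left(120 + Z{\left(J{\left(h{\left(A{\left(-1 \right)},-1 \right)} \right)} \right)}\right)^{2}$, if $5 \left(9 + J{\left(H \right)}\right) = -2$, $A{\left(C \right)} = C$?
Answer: $\frac{27133681}{625} \approx 43414.0$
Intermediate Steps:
$h{\left(R,U \right)} = 1$ ($h{\left(R,U \right)} = 3 - 2 = 1$)
$J{\left(H \right)} = - \frac{47}{5}$ ($J{\left(H \right)} = -9 + \frac{1}{5} \left(-2\right) = -9 - \frac{2}{5} = - \frac{47}{5}$)
$Z{\left(S \right)} = S^{2}$
$\left(120 + Z{\left(J{\left(h{\left(A{\left(-1 \right)},-1 \right)} \right)} \right)}\right)^{2} = \left(120 + \left(- \frac{47}{5}\right)^{2}\right)^{2} = \left(120 + \frac{2209}{25}\right)^{2} = \left(\frac{5209}{25}\right)^{2} = \frac{27133681}{625}$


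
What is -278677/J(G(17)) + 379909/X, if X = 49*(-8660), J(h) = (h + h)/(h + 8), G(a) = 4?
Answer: -177381077179/424340 ≈ -4.1802e+5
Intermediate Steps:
J(h) = 2*h/(8 + h) (J(h) = (2*h)/(8 + h) = 2*h/(8 + h))
X = -424340
-278677/J(G(17)) + 379909/X = -278677/(2*4/(8 + 4)) + 379909/(-424340) = -278677/(2*4/12) + 379909*(-1/424340) = -278677/(2*4*(1/12)) - 379909/424340 = -278677/⅔ - 379909/424340 = -278677*3/2 - 379909/424340 = -836031/2 - 379909/424340 = -177381077179/424340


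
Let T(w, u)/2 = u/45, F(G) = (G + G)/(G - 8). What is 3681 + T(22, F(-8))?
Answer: 165647/45 ≈ 3681.0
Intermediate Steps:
F(G) = 2*G/(-8 + G) (F(G) = (2*G)/(-8 + G) = 2*G/(-8 + G))
T(w, u) = 2*u/45 (T(w, u) = 2*(u/45) = 2*u/45)
3681 + T(22, F(-8)) = 3681 + 2*(2*(-8)/(-8 - 8))/45 = 3681 + 2*(2*(-8)/(-16))/45 = 3681 + 2*(2*(-8)*(-1/16))/45 = 3681 + (2/45)*1 = 3681 + 2/45 = 165647/45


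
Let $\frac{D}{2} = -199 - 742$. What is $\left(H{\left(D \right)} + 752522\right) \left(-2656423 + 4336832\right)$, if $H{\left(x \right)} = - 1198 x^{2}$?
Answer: $-7129088853623870$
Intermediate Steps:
$D = -1882$ ($D = 2 \left(-199 - 742\right) = 2 \left(-941\right) = -1882$)
$\left(H{\left(D \right)} + 752522\right) \left(-2656423 + 4336832\right) = \left(- 1198 \left(-1882\right)^{2} + 752522\right) \left(-2656423 + 4336832\right) = \left(\left(-1198\right) 3541924 + 752522\right) 1680409 = \left(-4243224952 + 752522\right) 1680409 = \left(-4242472430\right) 1680409 = -7129088853623870$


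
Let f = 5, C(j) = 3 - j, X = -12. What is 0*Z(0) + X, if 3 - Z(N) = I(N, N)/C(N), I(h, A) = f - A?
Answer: -12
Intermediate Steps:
I(h, A) = 5 - A
Z(N) = 3 - (5 - N)/(3 - N)
0*Z(0) + X = 0*(2*(-2 + 0)/(-3 + 0)) - 12 = 0*(2*(-2)/(-3)) - 12 = 0*(2*(-⅓)*(-2)) - 12 = 0*(4/3) - 12 = 0 - 12 = -12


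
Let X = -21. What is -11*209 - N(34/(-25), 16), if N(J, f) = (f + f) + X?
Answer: -2310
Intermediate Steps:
N(J, f) = -21 + 2*f (N(J, f) = (f + f) - 21 = 2*f - 21 = -21 + 2*f)
-11*209 - N(34/(-25), 16) = -11*209 - (-21 + 2*16) = -2299 - (-21 + 32) = -2299 - 1*11 = -2299 - 11 = -2310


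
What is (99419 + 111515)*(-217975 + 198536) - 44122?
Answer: -4100390148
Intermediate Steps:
(99419 + 111515)*(-217975 + 198536) - 44122 = 210934*(-19439) - 44122 = -4100346026 - 44122 = -4100390148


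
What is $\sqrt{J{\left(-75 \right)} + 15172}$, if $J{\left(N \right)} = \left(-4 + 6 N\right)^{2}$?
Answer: $2 \sqrt{55322} \approx 470.41$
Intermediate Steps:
$\sqrt{J{\left(-75 \right)} + 15172} = \sqrt{4 \left(-2 + 3 \left(-75\right)\right)^{2} + 15172} = \sqrt{4 \left(-2 - 225\right)^{2} + 15172} = \sqrt{4 \left(-227\right)^{2} + 15172} = \sqrt{4 \cdot 51529 + 15172} = \sqrt{206116 + 15172} = \sqrt{221288} = 2 \sqrt{55322}$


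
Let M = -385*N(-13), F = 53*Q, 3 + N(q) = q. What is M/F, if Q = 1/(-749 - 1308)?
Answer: -12671120/53 ≈ -2.3908e+5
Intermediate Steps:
Q = -1/2057 (Q = 1/(-2057) = -1/2057 ≈ -0.00048614)
N(q) = -3 + q
F = -53/2057 (F = 53*(-1/2057) = -53/2057 ≈ -0.025766)
M = 6160 (M = -385*(-3 - 13) = -385*(-16) = 6160)
M/F = 6160/(-53/2057) = 6160*(-2057/53) = -12671120/53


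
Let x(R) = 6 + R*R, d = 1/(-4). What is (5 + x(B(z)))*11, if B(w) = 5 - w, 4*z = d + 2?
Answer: 89595/256 ≈ 349.98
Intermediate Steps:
d = -1/4 ≈ -0.25000
z = 7/16 (z = (-1/4 + 2)/4 = (1/4)*(7/4) = 7/16 ≈ 0.43750)
x(R) = 6 + R**2
(5 + x(B(z)))*11 = (5 + (6 + (5 - 1*7/16)**2))*11 = (5 + (6 + (5 - 7/16)**2))*11 = (5 + (6 + (73/16)**2))*11 = (5 + (6 + 5329/256))*11 = (5 + 6865/256)*11 = (8145/256)*11 = 89595/256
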